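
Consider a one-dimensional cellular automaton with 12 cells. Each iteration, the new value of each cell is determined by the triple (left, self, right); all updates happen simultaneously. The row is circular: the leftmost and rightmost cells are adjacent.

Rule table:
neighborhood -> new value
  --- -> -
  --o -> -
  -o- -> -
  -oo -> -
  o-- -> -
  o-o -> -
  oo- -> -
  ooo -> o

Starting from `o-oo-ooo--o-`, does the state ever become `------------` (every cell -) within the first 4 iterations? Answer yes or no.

------o-----
------------
all cells are - at iteration 2

yes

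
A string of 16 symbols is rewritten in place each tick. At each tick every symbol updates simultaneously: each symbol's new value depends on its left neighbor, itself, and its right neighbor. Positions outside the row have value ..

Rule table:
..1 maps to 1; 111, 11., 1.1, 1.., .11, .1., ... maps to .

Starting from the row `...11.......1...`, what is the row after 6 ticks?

......1.........

..1........1....
.1........1.....
1........1......
........1.......
.......1........
......1.........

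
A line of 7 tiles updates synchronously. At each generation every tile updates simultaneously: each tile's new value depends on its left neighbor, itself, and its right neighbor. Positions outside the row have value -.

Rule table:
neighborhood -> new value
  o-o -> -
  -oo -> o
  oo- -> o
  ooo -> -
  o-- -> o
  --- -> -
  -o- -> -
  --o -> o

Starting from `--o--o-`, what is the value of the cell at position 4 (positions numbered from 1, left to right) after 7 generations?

-

generation 1: -o-oo-o
generation 2: o--oo--
generation 3: -ooooo-
generation 4: oo---oo
generation 5: ooo-ooo
generation 6: o-o-o-o
generation 7: -------
position 4 holds -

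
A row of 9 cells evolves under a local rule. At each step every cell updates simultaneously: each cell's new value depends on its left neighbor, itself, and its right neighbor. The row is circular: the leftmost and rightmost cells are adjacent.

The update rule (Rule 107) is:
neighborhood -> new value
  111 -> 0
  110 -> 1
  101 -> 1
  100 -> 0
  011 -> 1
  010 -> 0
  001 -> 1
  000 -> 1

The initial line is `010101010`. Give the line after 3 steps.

101010010

step 1: 101010100
step 2: 010101001
step 3: 101010010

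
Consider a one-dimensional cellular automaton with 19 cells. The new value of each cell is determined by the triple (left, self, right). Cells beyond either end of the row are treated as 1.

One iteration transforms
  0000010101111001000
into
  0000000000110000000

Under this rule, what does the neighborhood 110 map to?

0

At position 12 the neighborhood is 110; the next row has 0 there.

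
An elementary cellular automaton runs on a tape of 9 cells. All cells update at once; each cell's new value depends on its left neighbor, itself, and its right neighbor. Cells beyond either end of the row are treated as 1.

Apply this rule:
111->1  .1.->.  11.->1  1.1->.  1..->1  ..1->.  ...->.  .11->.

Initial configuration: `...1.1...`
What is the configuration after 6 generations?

generation 1: 1.....1..
generation 2: 11.....1.
generation 3: 111......
generation 4: 1111.....
generation 5: 11111....
generation 6: 111111...

111111...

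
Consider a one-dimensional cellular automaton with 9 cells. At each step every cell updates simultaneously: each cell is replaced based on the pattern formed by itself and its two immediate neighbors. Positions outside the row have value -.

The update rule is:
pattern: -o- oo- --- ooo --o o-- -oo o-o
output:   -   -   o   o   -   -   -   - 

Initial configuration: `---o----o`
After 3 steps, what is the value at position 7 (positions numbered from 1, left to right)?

oo---oo--
---o----o  (repeats step 0; period 2)
step 3: oo---oo--
position 7 holds o

o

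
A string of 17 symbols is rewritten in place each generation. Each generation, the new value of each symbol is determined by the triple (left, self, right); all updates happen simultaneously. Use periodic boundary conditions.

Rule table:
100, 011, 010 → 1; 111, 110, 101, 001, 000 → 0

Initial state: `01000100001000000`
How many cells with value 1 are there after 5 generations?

01100110001100000
01010101001010000
01010101101011000
01010101001010100
01010101101010110
count of 1: 9

9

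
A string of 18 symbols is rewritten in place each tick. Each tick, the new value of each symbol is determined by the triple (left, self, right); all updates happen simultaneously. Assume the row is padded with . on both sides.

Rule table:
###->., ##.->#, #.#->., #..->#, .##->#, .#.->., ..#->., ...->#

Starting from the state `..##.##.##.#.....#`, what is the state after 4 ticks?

..##.##....#......

#.##.##.##..####..
..##.##.###.#..###
#.##.##.#.#..#.#.#
..##.##....#......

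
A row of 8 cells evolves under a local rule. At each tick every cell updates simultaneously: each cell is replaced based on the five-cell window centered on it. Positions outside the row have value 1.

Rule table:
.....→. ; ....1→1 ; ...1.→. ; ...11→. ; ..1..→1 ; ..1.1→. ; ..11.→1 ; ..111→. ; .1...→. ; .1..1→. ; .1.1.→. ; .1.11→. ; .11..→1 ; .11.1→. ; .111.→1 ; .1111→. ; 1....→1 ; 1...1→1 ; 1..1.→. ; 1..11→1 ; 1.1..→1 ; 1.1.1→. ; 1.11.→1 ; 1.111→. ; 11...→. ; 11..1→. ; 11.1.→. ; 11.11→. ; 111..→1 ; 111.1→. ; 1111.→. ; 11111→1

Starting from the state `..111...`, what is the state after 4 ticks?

.....1..

.1.11.1.
...1....
.1.1.11.
.....1..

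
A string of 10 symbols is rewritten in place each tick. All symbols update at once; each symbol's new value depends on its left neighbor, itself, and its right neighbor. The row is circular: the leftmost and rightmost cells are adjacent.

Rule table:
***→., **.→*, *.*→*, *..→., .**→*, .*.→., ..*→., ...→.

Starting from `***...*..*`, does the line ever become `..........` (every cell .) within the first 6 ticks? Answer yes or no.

..*......*
..........
all cells are . at tick 2

yes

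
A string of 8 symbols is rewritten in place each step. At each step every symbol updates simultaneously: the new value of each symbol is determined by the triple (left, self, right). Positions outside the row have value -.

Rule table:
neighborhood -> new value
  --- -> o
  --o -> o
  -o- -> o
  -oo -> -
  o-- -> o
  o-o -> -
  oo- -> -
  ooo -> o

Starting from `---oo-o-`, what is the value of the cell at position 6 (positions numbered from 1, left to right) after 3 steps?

-

ooo---oo
-o-ooo--
oo--o-oo
position 6 holds -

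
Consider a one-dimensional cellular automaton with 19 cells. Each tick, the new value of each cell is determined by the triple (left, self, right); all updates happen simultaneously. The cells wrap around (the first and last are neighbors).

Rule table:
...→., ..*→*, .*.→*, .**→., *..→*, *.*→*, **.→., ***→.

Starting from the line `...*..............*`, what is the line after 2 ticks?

.*...*..........*..

*.***............**
.*...*..........*..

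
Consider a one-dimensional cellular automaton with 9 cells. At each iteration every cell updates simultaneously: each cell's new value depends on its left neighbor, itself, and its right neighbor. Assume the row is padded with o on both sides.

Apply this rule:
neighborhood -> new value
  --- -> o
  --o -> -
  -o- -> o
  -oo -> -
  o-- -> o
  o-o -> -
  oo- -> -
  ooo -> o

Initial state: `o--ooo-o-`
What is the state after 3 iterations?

iteration 1: -o--o--o-
iteration 2: -oo-oo-o-
iteration 3: -------o-

-------o-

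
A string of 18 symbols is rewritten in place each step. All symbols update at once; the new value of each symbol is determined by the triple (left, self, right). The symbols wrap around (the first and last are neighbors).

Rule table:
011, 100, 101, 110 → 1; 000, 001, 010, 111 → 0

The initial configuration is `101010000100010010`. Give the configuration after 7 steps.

step 1: 010101000010001001
step 2: 101010100001000100
step 3: 010101010000100010
step 4: 001010101000010001
step 5: 100101010100001000
step 6: 010010101010000100
step 7: 001001010101000010

001001010101000010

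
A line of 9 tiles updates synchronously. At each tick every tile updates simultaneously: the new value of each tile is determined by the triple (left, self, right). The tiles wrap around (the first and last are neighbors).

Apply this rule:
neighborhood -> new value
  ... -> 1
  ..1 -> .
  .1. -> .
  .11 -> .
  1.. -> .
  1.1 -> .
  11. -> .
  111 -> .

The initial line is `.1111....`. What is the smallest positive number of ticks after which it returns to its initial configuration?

tick 1: ......111
tick 2: .1111....

2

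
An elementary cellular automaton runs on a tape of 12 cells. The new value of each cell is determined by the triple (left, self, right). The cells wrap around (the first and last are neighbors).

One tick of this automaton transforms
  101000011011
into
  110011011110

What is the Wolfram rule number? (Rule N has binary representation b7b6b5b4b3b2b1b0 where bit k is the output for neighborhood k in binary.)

position 11: 111 → 0  (bit 7 = 0)
position 0: 110 → 1  (bit 6 = 1)
position 1: 101 → 1  (bit 5 = 1)
position 3: 100 → 0  (bit 4 = 0)
position 7: 011 → 1  (bit 3 = 1)
position 2: 010 → 0  (bit 2 = 0)
position 6: 001 → 0  (bit 1 = 0)
position 4: 000 → 1  (bit 0 = 1)
bits b7..b0 = 01101001 = 105

105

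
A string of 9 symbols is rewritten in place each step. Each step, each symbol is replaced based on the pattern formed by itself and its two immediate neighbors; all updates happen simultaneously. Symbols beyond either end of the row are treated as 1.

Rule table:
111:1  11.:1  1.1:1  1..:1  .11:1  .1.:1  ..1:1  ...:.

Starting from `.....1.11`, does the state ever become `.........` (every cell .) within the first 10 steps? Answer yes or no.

1...11111
11.111111
111111111
111111111  (fixed point — unchanged through step 10)
step 10 is 111111111, still not uniform .

no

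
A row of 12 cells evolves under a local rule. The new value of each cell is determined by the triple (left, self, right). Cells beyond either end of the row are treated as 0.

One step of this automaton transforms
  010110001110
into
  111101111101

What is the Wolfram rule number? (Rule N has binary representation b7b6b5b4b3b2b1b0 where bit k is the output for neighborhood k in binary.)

position 9: 111 → 1  (bit 7 = 1)
position 4: 110 → 0  (bit 6 = 0)
position 2: 101 → 1  (bit 5 = 1)
position 5: 100 → 1  (bit 4 = 1)
position 3: 011 → 1  (bit 3 = 1)
position 1: 010 → 1  (bit 2 = 1)
position 0: 001 → 1  (bit 1 = 1)
position 6: 000 → 1  (bit 0 = 1)
bits b7..b0 = 10111111 = 191

191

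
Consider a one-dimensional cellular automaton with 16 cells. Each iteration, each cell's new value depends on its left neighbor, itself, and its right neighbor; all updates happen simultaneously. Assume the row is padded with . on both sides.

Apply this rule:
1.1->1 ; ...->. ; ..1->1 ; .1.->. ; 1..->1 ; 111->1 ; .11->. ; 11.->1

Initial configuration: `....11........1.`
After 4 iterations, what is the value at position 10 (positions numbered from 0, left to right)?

1

iteration 1: ...1.11......1.1
iteration 2: ..1.1.11....1.1.
iteration 3: .1.1.1.11..1.1.1
iteration 4: 1.1.1.1.111.1.1.
position 10 holds 1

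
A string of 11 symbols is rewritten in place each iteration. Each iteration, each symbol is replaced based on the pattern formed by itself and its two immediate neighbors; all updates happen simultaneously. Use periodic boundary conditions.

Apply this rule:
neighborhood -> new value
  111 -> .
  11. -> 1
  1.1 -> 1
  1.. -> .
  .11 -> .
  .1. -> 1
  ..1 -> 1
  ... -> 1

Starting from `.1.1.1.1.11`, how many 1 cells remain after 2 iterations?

2

111111111.1
........11.
count of 1: 2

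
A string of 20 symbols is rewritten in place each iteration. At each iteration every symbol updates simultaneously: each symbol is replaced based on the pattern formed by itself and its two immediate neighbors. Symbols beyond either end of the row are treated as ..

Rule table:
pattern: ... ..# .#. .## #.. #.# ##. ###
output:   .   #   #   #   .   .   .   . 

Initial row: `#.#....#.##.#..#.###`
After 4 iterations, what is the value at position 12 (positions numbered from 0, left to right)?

iteration 1: #.#...##.#..#.##.#..
iteration 2: #.#..##..#.##.#..#..
iteration 3: #.#.##..##.#..#.##..
iteration 4: #.#.#..##..#.##.#...
position 12 holds .

.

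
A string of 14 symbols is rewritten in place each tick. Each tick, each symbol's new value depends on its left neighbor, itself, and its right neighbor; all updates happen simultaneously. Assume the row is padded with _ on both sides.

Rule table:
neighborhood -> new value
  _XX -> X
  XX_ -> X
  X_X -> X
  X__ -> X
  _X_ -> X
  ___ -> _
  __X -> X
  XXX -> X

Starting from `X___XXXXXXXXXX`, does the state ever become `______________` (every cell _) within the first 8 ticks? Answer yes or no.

no

tick 1: XX_XXXXXXXXXXX
tick 2: XXXXXXXXXXXXXX
tick 3: XXXXXXXXXXXXXX  (fixed point — unchanged through tick 8)
tick 8 is XXXXXXXXXXXXXX, still not uniform _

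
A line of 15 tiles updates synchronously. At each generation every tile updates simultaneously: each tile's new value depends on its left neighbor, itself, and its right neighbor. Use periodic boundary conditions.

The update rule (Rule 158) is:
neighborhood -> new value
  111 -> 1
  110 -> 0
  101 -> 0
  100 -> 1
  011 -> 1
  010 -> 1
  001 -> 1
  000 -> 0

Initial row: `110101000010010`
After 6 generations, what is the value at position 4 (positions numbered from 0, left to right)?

100101100111110
111101011111100
111001011111011
110111011110011
100110011101111
011101111001111
position 4 holds 0

0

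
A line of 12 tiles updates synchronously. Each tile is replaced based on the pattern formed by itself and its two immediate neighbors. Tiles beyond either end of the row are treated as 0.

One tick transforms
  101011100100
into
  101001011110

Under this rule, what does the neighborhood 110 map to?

At position 6 the neighborhood is 110; the next row has 0 there.

0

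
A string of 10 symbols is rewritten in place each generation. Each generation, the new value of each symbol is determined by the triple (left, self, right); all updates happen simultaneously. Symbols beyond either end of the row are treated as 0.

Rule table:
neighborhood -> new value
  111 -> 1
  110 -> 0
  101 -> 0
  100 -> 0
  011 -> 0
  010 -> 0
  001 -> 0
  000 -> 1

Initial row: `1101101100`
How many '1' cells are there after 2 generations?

8

0000000001
1111111100
count of 1: 8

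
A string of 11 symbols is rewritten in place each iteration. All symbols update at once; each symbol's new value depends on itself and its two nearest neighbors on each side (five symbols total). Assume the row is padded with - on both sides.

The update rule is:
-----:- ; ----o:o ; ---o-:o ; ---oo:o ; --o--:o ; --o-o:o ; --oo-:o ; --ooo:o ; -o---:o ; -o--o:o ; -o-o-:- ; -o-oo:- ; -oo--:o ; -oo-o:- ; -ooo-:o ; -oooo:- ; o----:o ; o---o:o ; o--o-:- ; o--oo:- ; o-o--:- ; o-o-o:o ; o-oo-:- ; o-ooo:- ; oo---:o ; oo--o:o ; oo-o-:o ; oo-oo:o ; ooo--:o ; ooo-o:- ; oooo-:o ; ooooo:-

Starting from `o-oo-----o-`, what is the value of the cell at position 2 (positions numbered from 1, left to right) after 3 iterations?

o--ooo-oooo
oo-oo-o--oo
o-o--o-o-oo
position 2 holds -

-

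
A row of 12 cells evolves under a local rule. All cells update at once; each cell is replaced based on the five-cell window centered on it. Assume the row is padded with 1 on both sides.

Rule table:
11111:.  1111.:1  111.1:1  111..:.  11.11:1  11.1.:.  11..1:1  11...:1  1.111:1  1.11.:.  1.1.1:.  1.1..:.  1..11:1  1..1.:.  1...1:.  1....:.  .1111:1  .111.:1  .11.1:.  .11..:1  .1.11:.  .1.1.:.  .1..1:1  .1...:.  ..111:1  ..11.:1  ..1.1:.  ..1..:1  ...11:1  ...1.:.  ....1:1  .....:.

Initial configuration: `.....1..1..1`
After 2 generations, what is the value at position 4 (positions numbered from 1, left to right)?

.

1..1.11.1111
.1.....111..
position 4 holds .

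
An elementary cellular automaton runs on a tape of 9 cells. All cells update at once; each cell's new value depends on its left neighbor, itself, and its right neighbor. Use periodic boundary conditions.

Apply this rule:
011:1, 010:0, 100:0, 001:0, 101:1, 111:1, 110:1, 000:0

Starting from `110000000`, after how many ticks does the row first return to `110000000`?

1

110000000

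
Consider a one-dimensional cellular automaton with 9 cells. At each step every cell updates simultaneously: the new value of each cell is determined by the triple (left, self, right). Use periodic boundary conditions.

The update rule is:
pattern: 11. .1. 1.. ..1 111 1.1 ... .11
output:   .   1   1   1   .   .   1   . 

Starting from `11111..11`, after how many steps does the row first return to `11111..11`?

2

.....11..
11111..11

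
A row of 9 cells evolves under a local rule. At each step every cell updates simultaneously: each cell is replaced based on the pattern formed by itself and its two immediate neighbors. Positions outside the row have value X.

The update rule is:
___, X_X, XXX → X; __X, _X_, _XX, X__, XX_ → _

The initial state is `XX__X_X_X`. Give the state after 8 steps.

step 1: X____X_X_
step 2: __XX__X_X
step 3: _______X_
step 4: _XXXXX__X
step 5: X_XXX____
step 6: _X_X__XX_
step 7: X_X_____X
step 8: _X__XXX__

_X__XXX__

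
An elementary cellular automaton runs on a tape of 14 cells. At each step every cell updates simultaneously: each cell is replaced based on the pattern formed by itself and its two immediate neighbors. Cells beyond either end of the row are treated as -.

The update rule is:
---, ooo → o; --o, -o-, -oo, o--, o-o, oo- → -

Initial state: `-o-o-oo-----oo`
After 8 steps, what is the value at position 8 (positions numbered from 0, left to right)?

o

--------ooo---
ooooooo--o--oo
-ooooo--------
--ooo--ooooooo
o--o----ooooo-
-----oo--ooo--
oooo------o--o
-oo--oooo-----
position 8 holds o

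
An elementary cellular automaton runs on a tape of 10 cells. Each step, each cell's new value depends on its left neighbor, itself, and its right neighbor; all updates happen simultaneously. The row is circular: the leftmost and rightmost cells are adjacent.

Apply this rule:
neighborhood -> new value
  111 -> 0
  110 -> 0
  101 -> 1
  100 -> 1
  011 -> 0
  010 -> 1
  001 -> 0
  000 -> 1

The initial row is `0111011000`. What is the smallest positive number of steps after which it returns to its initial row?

20

step 1: 0000100111
step 2: 1110110000
step 3: 0001001110
step 4: 1101100001
step 5: 0010011100
step 6: 1011000011
step 7: 0100111000
step 8: 0110000111
step 9: 1001110000
step 10: 1100001110
step 11: 0011100001
step 12: 1000011101
step 13: 0111000010
step 14: 0000111011
step 15: 1110000100
step 16: 0001110110
step 17: 1100001001
step 18: 0011101100
step 19: 1000010011
step 20: 0111011000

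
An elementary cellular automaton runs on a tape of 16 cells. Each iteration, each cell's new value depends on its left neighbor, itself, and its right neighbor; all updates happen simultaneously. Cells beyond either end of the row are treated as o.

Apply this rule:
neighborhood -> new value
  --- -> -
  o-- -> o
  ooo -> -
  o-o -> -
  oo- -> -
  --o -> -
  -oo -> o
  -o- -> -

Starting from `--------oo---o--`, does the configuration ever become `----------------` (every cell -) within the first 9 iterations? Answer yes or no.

o-------o-o---o-
-o---------o----
--o---------o---
o--o---------o--
-o--o---------o-
--o--o----------
o--o--o---------
-o--o--o--------
--o--o--o-------
iteration 9 is --o--o--o-------, still not uniform -

no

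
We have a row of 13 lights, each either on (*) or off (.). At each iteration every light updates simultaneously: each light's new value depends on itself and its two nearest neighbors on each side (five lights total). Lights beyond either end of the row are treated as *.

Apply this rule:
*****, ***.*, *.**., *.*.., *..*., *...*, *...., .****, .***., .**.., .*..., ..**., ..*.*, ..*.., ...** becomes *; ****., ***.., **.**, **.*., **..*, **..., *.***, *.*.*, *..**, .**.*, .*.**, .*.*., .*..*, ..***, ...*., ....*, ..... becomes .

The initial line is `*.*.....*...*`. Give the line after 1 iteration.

*.***...****.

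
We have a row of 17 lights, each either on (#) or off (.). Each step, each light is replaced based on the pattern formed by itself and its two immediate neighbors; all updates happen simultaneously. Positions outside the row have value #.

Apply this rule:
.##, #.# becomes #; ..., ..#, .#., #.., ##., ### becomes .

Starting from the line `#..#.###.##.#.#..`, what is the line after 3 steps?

.........#.#.....

....##..##.#.#...
....#...#.#.#....
.........#.#.....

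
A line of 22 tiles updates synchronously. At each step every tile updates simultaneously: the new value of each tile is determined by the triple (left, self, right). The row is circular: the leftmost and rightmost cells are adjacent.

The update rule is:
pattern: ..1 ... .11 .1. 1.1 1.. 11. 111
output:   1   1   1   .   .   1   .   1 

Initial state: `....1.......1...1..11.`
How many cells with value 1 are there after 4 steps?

14

1111.1111111.111.111.1
111..111111..11..11..1
11.1111111.111.111.111
1..111111..11..11..111
count of 1: 14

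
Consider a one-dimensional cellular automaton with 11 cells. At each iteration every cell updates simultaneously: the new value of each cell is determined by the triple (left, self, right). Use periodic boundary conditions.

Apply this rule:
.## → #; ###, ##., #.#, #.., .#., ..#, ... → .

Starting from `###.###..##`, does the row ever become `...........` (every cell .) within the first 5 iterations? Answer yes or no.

....#....#.
...........
all cells are . at iteration 2

yes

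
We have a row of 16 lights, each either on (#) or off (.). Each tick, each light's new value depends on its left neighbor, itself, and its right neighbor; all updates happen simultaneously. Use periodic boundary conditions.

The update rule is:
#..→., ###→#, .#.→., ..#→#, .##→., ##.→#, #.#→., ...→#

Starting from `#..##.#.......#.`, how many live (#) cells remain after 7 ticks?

8

tick 1: ..#.#...######..
tick 2: ##....##.#####.#
tick 3: ##.###.#..####..
tick 4: .#..##...#.###.#
tick 5: ...#.#.##...##..
tick 6: ###.....#.##.#.#
tick 7: ###.####...#....
count of #: 8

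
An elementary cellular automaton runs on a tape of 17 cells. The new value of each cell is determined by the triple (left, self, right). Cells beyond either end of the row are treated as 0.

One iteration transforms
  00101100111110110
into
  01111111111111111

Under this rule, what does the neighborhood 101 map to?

At position 3 the neighborhood is 101; the next row has 1 there.

1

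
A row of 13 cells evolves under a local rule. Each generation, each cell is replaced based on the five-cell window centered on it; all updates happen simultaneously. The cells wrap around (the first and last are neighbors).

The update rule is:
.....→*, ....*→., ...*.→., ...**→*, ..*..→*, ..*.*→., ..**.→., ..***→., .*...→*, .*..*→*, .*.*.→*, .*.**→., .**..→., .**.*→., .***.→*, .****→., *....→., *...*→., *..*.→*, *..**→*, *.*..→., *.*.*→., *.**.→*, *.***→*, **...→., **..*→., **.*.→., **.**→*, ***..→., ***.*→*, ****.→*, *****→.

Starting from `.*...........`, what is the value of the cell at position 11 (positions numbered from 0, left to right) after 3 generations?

.**.********.
*..**.....*..
***....*..***
position 11 holds *

*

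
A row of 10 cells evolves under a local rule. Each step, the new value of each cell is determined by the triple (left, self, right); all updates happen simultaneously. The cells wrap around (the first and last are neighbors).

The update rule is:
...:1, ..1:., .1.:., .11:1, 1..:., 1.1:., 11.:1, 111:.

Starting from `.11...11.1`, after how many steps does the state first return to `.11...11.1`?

step 1: .11.1.11..
step 2: .11...11.1

2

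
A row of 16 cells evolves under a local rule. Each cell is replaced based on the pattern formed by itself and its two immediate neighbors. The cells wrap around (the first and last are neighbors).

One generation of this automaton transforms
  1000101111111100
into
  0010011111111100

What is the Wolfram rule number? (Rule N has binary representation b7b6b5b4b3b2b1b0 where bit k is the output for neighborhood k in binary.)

233

position 7: 111 → 1  (bit 7 = 1)
position 13: 110 → 1  (bit 6 = 1)
position 5: 101 → 1  (bit 5 = 1)
position 1: 100 → 0  (bit 4 = 0)
position 6: 011 → 1  (bit 3 = 1)
position 0: 010 → 0  (bit 2 = 0)
position 3: 001 → 0  (bit 1 = 0)
position 2: 000 → 1  (bit 0 = 1)
bits b7..b0 = 11101001 = 233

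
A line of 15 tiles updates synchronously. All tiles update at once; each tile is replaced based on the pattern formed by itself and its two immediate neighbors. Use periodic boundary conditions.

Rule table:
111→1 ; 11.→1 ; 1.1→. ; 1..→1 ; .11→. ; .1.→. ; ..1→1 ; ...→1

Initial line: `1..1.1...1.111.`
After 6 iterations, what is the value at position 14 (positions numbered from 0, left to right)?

.11...111...11.
1.1111.11111.11
1..111..1111..1
111.1111.11111.
.11..111..1111.
1.111.1111.1111
position 14 holds 1

1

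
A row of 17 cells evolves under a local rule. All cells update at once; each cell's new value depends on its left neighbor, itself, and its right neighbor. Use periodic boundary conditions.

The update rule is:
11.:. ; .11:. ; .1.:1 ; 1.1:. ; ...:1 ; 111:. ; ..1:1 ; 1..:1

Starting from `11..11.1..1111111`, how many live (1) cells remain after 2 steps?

step 1: ..11...111.......
step 2: 11..111...1111111
count of 1: 12

12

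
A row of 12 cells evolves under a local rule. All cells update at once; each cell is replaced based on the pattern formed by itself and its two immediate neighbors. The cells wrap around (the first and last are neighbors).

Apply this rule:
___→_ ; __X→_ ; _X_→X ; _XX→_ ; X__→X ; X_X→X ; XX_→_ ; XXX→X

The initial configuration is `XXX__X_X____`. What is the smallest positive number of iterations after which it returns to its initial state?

12

_X_X_XXXX___
_XXXX_XX_X__
__XX_X__XXX_
____XXX__X_X
X____X_X_XXX
_X___XXXX_XX
XXX___XX_X__
_X_X____XXX_
_XXXX____X_X
X_XX_X___XXX
_X__XXX___XX
XXX__X_X____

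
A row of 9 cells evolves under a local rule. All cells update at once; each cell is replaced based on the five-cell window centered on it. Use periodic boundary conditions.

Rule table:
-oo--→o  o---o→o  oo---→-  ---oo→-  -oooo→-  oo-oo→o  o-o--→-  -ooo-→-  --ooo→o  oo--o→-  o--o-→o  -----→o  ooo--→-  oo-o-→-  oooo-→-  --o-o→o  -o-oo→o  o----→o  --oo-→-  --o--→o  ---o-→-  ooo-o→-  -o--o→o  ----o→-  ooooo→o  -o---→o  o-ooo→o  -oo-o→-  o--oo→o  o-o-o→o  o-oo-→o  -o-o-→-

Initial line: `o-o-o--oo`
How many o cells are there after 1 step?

--o--ooo-
count of o: 4

4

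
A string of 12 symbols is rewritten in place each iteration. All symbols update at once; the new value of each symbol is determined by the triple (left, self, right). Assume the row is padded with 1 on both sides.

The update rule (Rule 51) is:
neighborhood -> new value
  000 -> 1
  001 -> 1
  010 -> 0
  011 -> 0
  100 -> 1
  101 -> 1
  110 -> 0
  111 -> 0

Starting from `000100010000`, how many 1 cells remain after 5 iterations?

10

111011101111
000100010000  (repeats iteration 0; period 2)
iteration 5: 111011101111
count of 1: 10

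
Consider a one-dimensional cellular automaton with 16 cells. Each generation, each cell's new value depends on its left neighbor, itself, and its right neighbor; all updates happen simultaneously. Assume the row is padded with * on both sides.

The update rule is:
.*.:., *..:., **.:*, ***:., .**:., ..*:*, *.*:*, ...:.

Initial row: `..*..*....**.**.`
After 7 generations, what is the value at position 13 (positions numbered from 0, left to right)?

*

.*..*....*.**.**
*..*....*.*.**..
*.*....*.*.*.*.*
**....*.*.*.*.*.
.*...*.*.*.*.*.*
*...*.*.*.*.*.*.
*..*.*.*.*.*.*.*
position 13 holds *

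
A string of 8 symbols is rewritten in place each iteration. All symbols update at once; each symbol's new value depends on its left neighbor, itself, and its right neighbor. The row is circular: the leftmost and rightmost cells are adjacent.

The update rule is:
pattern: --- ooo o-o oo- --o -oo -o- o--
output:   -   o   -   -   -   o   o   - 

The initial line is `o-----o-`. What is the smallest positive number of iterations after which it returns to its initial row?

o-----o-

1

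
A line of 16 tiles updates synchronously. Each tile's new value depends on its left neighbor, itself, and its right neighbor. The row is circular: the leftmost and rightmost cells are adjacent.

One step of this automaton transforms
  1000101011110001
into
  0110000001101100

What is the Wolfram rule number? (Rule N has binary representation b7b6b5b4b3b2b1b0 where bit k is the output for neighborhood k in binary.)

145

position 9: 111 → 1  (bit 7 = 1)
position 0: 110 → 0  (bit 6 = 0)
position 5: 101 → 0  (bit 5 = 0)
position 1: 100 → 1  (bit 4 = 1)
position 8: 011 → 0  (bit 3 = 0)
position 4: 010 → 0  (bit 2 = 0)
position 3: 001 → 0  (bit 1 = 0)
position 2: 000 → 1  (bit 0 = 1)
bits b7..b0 = 10010001 = 145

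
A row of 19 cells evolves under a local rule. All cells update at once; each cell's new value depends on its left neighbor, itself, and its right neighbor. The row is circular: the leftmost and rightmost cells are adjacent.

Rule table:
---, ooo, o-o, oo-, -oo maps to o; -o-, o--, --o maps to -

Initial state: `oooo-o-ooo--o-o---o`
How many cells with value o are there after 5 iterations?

17

iteration 1: ooooo-oooo---o--o-o
iteration 2: oooooooooo-o-----oo
iteration 3: ooooooooooo--ooo-oo
iteration 4: ooooooooooo--oooooo
iteration 5: ooooooooooo--oooooo
count of o: 17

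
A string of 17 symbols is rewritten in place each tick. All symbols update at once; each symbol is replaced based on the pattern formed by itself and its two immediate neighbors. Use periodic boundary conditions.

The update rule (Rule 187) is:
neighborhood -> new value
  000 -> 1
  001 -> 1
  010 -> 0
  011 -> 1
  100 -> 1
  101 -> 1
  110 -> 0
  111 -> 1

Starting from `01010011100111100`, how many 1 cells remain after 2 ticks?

13

10101111011111011
01011110111110111
count of 1: 13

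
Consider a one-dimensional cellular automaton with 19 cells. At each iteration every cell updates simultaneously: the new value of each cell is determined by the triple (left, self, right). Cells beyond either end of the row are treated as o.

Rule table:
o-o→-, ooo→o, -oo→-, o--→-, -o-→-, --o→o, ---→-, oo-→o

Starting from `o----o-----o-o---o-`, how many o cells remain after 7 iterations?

o---o-----o-----o--
o--o-----o-----o--o
o-o-----o-----o--o-
o------o-----o--o--
o-----o-----o--o--o
o----o-----o--o--o-
o---o-----o--o--o--
count of o: 5

5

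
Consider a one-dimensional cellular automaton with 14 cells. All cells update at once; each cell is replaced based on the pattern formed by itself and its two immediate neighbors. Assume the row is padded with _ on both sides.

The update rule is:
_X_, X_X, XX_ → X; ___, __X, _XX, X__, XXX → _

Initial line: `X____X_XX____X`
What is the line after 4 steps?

X_______X____X

X____XX_X____X
X_____XXX____X
X_______X____X
X_______X____X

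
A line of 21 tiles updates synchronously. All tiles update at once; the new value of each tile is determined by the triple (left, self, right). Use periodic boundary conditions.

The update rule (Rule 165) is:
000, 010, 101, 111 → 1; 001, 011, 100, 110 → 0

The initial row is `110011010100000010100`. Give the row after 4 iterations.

000000111101111011100
111110011010110101001
111100000111001111000
011001110010000110010

011001110010000110010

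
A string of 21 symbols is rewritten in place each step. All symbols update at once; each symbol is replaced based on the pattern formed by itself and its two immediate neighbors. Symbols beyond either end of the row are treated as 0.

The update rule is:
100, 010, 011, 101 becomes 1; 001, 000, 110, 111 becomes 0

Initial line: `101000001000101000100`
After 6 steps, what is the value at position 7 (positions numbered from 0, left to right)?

0

step 1: 111100001100111100110
step 2: 100010001010100010101
step 3: 110011001111110011111
step 4: 101010101000001010000
step 5: 111111111100001111000
step 6: 100000000010001000100
position 7 holds 0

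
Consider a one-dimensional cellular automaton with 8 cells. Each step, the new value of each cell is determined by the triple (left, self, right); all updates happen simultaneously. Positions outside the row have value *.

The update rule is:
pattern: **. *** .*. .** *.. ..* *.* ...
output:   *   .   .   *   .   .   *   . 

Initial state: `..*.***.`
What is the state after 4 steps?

......*.

...**.**
...****.
...*..**
......*.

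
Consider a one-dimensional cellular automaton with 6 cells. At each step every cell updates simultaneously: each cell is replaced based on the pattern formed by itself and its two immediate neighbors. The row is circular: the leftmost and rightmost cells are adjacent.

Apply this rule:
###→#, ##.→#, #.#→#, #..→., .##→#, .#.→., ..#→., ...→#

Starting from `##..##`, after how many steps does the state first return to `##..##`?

##..##

1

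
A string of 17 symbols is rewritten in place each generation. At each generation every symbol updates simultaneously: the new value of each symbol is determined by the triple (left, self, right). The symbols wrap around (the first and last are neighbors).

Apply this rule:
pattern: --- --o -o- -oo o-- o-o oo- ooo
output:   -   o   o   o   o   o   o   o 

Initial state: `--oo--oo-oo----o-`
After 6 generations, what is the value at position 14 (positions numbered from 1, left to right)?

o

-ooooooooooo--ooo
ooooooooooooooooo
ooooooooooooooooo  (fixed point — unchanged through generation 6)
position 14 holds o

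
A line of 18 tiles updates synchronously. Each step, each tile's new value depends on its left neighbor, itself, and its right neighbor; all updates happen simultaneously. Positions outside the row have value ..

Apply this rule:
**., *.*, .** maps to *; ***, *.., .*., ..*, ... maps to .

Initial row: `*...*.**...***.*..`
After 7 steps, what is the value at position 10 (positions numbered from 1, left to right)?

.....***...*.**...
.....*.*....***...
......*.....*.*...
.............*....
..................
..................  (fixed point — unchanged through step 7)
position 10 holds .

.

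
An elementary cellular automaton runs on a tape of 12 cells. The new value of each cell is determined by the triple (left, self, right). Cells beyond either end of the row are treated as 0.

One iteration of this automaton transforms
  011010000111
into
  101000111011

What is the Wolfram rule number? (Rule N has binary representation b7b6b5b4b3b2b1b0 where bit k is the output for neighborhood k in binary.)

195

position 10: 111 → 1  (bit 7 = 1)
position 2: 110 → 1  (bit 6 = 1)
position 3: 101 → 0  (bit 5 = 0)
position 5: 100 → 0  (bit 4 = 0)
position 1: 011 → 0  (bit 3 = 0)
position 4: 010 → 0  (bit 2 = 0)
position 0: 001 → 1  (bit 1 = 1)
position 6: 000 → 1  (bit 0 = 1)
bits b7..b0 = 11000011 = 195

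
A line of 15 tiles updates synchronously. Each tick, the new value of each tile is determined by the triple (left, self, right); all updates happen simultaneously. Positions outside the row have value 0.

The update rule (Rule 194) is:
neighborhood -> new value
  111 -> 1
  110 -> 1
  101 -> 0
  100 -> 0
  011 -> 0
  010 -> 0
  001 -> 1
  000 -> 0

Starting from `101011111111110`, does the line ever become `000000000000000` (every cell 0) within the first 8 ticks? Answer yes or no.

no

000001111111110
000010111111110
000100011111110
001000101111110
010001000111110
100010001011110
000100010001110
001000100010110
tick 8 is 001000100010110, still not uniform 0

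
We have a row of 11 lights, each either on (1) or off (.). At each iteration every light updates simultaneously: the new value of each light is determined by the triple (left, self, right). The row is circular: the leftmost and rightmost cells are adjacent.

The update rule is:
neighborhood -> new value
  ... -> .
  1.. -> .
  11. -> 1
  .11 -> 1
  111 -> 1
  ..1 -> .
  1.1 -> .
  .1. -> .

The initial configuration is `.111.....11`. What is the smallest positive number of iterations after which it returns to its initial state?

.111.....11

1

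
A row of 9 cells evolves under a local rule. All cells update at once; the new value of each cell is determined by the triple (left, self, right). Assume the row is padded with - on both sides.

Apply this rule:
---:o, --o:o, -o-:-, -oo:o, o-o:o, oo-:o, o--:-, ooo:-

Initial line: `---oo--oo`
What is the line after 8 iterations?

o--oo--o-

ooooo-ooo
o---ooo-o
--ooo-oo-
ooo-oooo-
o-ooo--o-
-oo-o-o--
oooo-o--o
o--oo--o-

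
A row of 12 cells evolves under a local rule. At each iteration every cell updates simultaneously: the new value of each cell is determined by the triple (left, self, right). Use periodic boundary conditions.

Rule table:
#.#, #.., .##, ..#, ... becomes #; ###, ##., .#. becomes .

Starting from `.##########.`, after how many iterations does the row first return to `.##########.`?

24

iteration 1: ##.........#
iteration 2: ..##########
iteration 3: ###.........
iteration 4: #..#########
iteration 5: .###........
iteration 6: ##..########
iteration 7: ..###.......
iteration 8: ###..#######
iteration 9: ...###......
iteration 10: ####..######
iteration 11: ....###.....
iteration 12: #####..#####
iteration 13: .....###....
iteration 14: ######..####
iteration 15: ......###...
iteration 16: #######..###
iteration 17: .......###..
iteration 18: ########..##
iteration 19: ........###.
iteration 20: #########..#
iteration 21: .........###
iteration 22: ##########..
iteration 23: #.........##
iteration 24: .##########.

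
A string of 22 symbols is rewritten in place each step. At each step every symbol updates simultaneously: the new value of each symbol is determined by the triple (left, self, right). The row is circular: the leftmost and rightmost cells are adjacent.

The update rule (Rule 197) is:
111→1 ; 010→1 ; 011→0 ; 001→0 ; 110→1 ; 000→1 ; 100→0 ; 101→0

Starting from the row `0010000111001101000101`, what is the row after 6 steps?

0010110011000101010101
0010010001010101010101
0010010101010101010101
0010010101010101010101  (fixed point — unchanged through step 6)

0010010101010101010101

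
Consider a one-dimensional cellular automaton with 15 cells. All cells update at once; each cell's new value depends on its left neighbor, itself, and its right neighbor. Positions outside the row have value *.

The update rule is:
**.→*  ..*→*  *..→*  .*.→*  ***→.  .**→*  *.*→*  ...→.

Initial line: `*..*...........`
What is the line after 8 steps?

*****.........*
....**.......**
*..****.....**.
****..**...****
...******.**...
*.**....*****.*
*****..**...***
....******.**..

....******.**..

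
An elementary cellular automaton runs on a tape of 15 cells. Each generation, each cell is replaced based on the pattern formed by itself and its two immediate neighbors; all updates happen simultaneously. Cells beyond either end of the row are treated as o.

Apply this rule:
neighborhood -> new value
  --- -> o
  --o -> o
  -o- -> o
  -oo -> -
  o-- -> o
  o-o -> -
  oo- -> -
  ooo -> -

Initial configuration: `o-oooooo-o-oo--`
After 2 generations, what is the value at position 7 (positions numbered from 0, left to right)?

o

generation 1: ---------o---oo
generation 2: ooooooooooooo--
position 7 holds o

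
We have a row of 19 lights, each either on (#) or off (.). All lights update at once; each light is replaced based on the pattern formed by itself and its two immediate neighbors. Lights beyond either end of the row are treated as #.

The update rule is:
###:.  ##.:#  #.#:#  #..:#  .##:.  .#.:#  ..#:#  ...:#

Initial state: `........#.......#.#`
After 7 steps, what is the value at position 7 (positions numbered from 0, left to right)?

#

step 1: ##################.
step 2: .................##
step 3: #################..
step 4: ................###
step 5: ################...
step 6: ...............####
step 7: ###############....
position 7 holds #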